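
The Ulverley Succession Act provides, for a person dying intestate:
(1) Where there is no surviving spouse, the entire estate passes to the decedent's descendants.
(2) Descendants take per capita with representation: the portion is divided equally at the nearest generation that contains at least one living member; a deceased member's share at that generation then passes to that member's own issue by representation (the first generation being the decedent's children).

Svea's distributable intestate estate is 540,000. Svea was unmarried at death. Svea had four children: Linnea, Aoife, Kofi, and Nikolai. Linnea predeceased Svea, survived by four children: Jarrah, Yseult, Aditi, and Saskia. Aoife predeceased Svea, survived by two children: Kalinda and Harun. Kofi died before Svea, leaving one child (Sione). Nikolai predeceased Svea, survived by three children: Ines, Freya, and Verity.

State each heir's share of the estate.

Jarrah: 54,000; Yseult: 54,000; Aditi: 54,000; Saskia: 54,000; Kalinda: 54,000; Harun: 54,000; Sione: 54,000; Ines: 54,000; Freya: 54,000; Verity: 54,000

The entire 540,000 passes to the descendants.
No child survives, so the initial division is made at the grandchildren's generation.
That amount (540,000) is divided into 10 shares of 54,000: Jarrah, Yseult, Aditi, Saskia, Kalinda, Harun, Sione, Ines, Freya, and Verity each take 54,000.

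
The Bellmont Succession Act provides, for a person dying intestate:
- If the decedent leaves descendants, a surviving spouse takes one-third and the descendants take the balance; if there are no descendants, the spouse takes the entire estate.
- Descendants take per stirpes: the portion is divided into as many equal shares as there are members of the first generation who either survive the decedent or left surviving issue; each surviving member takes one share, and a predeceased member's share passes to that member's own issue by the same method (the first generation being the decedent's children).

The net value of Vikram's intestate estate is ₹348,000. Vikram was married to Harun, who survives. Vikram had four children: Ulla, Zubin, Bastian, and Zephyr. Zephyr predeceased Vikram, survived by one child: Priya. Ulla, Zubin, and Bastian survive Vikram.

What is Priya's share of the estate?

Harun takes one-third of ₹348,000 = ₹116,000. The remaining ₹232,000 passes to the descendants.
The descendants' portion (₹232,000) is divided into 4 shares of ₹58,000: Ulla, Zubin, and Bastian each take ₹58,000; Zephyr's ₹58,000 share passes to Zephyr's issue.
Zephyr's share (₹58,000) passes entirely to Priya.

Priya receives ₹58,000.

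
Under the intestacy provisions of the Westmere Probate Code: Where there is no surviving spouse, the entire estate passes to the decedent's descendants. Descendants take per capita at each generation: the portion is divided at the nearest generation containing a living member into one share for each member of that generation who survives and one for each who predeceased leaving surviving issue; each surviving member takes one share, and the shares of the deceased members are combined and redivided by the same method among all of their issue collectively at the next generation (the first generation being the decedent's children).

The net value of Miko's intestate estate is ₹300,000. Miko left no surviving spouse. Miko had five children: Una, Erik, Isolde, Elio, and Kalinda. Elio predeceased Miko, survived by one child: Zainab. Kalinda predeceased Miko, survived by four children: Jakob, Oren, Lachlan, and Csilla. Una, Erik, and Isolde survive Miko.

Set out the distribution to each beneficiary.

The entire ₹300,000 passes to the descendants.
That amount (₹300,000) is divided at the children's generation into 5 shares of ₹60,000. Una, Erik, and Isolde each take ₹60,000. The 2 shares of the deceased (Elio and Kalinda) are combined into a pool of ₹120,000.
That pool (₹120,000) is divided at the grandchildren's generation equally among Zainab, Jakob, Oren, Lachlan, and Csilla: ₹24,000 each.

Una: ₹60,000; Erik: ₹60,000; Isolde: ₹60,000; Zainab: ₹24,000; Jakob: ₹24,000; Oren: ₹24,000; Lachlan: ₹24,000; Csilla: ₹24,000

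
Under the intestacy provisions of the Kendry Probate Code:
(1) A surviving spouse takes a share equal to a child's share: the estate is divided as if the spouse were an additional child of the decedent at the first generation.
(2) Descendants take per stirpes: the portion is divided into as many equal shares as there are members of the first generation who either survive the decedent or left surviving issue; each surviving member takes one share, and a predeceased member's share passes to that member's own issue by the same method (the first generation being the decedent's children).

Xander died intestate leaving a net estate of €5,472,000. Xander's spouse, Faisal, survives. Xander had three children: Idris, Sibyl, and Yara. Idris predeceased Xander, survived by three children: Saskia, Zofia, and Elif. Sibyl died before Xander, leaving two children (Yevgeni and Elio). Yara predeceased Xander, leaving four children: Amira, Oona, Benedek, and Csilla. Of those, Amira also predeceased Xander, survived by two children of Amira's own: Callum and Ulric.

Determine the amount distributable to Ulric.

The spouse counts as an additional share at the children's level, so there are 4 primary shares of €1,368,000. Faisal takes one such share (€1,368,000).
The children's combined portion (€4,104,000) is divided into 3 shares of €1,368,000: Idris's €1,368,000 share passes to Idris's issue; Sibyl's €1,368,000 share passes to Sibyl's issue; Yara's €1,368,000 share passes to Yara's issue.
Idris's share (€1,368,000) is divided into 3 shares of €456,000: Saskia, Zofia, and Elif each take €456,000.
Sibyl's share (€1,368,000) is divided into 2 shares of €684,000: Yevgeni and Elio each take €684,000.
Yara's share (€1,368,000) is divided into 4 shares of €342,000: Oona, Benedek, and Csilla each take €342,000; Amira's €342,000 share passes to Amira's issue.
Amira's share (€342,000) is divided into 2 shares of €171,000: Callum and Ulric each take €171,000.

Ulric receives €171,000.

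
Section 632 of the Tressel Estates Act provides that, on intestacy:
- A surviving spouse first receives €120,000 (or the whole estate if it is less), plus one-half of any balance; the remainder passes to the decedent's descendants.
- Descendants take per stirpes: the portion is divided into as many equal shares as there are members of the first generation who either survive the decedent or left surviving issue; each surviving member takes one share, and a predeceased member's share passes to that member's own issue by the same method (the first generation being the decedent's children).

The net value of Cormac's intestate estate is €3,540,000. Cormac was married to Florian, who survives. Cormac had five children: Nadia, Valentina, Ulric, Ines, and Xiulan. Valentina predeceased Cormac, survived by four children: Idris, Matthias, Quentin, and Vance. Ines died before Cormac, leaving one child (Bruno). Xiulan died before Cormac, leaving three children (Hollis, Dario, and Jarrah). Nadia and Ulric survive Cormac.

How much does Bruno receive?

Bruno receives €342,000.

Florian first takes €120,000, leaving a balance of €3,420,000. Florian then takes one-half of the balance (€1,710,000), for a total of €1,830,000. The remaining €1,710,000 passes to the descendants.
The descendants' portion (€1,710,000) is divided into 5 shares of €342,000: Nadia and Ulric each take €342,000; Valentina's €342,000 share passes to Valentina's issue; Ines's €342,000 share passes to Ines's issue; Xiulan's €342,000 share passes to Xiulan's issue.
Valentina's share (€342,000) is divided into 4 shares of €85,500: Idris, Matthias, Quentin, and Vance each take €85,500.
Ines's share (€342,000) passes entirely to Bruno.
Xiulan's share (€342,000) is divided into 3 shares of €114,000: Hollis, Dario, and Jarrah each take €114,000.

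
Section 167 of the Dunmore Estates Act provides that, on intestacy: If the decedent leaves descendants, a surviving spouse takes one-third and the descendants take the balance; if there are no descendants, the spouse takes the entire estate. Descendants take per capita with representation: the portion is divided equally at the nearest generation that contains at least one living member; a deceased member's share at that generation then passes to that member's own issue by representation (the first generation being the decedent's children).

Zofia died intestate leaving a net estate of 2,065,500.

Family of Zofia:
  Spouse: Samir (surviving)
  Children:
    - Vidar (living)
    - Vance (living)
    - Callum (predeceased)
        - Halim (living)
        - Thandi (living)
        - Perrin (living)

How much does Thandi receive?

Thandi receives 153,000.

Samir takes one-third of 2,065,500 = 688,500. The remaining 1,377,000 passes to the descendants.
The descendants' portion (1,377,000) is divided into 3 shares of 459,000: Vidar and Vance each take 459,000; Callum's 459,000 share passes to Callum's issue.
Callum's share (459,000) is divided into 3 shares of 153,000: Halim, Thandi, and Perrin each take 153,000.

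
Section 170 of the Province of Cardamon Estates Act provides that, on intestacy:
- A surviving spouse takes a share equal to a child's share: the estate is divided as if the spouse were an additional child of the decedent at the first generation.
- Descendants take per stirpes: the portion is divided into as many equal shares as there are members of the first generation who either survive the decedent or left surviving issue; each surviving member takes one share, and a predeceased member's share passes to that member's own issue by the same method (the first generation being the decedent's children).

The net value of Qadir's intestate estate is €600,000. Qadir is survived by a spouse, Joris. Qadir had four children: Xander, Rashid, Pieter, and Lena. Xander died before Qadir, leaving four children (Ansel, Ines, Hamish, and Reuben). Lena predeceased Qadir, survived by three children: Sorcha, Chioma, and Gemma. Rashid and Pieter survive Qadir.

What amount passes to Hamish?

Hamish receives €30,000.

The spouse counts as an additional share at the children's level, so there are 5 primary shares of €120,000. Joris takes one such share (€120,000).
The children's combined portion (€480,000) is divided into 4 shares of €120,000: Rashid and Pieter each take €120,000; Xander's €120,000 share passes to Xander's issue; Lena's €120,000 share passes to Lena's issue.
Xander's share (€120,000) is divided into 4 shares of €30,000: Ansel, Ines, Hamish, and Reuben each take €30,000.
Lena's share (€120,000) is divided into 3 shares of €40,000: Sorcha, Chioma, and Gemma each take €40,000.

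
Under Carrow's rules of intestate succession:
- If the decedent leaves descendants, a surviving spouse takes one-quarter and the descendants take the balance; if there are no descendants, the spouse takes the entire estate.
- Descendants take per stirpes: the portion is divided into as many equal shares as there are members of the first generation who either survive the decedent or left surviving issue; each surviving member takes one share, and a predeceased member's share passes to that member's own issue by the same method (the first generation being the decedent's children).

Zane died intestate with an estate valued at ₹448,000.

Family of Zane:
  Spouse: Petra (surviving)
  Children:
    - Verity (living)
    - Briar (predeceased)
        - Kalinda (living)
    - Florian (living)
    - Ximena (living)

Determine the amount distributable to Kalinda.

Petra takes one-quarter of ₹448,000 = ₹112,000. The remaining ₹336,000 passes to the descendants.
The descendants' portion (₹336,000) is divided into 4 shares of ₹84,000: Verity, Florian, and Ximena each take ₹84,000; Briar's ₹84,000 share passes to Briar's issue.
Briar's share (₹84,000) passes entirely to Kalinda.

Kalinda receives ₹84,000.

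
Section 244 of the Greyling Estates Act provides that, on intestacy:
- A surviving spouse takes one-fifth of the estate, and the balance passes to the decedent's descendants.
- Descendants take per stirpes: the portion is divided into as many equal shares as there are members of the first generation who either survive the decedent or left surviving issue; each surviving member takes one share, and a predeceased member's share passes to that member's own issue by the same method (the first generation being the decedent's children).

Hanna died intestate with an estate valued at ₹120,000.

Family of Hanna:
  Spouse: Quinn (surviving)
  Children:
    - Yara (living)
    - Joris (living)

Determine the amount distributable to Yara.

Quinn takes one-fifth of ₹120,000 = ₹24,000. The remaining ₹96,000 passes to the descendants.
The descendants' portion (₹96,000) is divided into 2 shares of ₹48,000: Yara and Joris each take ₹48,000.

Yara receives ₹48,000.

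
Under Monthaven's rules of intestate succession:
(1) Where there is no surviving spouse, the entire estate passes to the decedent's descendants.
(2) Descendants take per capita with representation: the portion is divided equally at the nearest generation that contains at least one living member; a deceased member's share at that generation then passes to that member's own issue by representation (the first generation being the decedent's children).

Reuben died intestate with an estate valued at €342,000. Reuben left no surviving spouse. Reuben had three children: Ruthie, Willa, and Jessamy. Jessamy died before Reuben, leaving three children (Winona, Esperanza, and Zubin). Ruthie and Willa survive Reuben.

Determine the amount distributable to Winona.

The entire €342,000 passes to the descendants.
That amount (€342,000) is divided into 3 shares of €114,000: Ruthie and Willa each take €114,000; Jessamy's €114,000 share passes to Jessamy's issue.
Jessamy's share (€114,000) is divided into 3 shares of €38,000: Winona, Esperanza, and Zubin each take €38,000.

Winona receives €38,000.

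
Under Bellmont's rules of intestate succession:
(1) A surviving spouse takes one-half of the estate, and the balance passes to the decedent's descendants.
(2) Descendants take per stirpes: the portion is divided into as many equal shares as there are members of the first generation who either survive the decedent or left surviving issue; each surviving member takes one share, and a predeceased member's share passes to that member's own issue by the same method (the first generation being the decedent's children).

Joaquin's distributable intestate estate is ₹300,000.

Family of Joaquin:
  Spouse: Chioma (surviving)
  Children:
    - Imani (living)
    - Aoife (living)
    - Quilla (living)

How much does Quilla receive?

Chioma takes one-half of ₹300,000 = ₹150,000. The remaining ₹150,000 passes to the descendants.
The descendants' portion (₹150,000) is divided into 3 shares of ₹50,000: Imani, Aoife, and Quilla each take ₹50,000.

Quilla receives ₹50,000.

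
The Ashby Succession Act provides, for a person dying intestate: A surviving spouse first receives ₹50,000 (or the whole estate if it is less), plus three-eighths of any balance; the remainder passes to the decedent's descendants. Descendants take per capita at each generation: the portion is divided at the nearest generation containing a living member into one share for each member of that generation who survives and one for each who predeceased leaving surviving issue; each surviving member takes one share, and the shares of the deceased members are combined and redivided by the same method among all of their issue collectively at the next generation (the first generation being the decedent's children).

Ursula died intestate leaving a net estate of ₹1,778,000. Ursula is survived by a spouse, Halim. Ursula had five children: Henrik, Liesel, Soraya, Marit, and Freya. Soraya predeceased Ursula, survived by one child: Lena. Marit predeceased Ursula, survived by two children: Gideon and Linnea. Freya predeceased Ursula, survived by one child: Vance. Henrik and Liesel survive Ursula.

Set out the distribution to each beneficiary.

Halim first takes ₹50,000, leaving a balance of ₹1,728,000. Halim then takes three-eighths of the balance (₹648,000), for a total of ₹698,000. The remaining ₹1,080,000 passes to the descendants.
The descendants' portion (₹1,080,000) is divided at the children's generation into 5 shares of ₹216,000. Henrik and Liesel each take ₹216,000. The 3 shares of the deceased (Soraya, Marit, and Freya) are combined into a pool of ₹648,000.
That pool (₹648,000) is divided at the grandchildren's generation equally among Lena, Gideon, Linnea, and Vance: ₹162,000 each.

Halim: ₹698,000; Henrik: ₹216,000; Liesel: ₹216,000; Lena: ₹162,000; Gideon: ₹162,000; Linnea: ₹162,000; Vance: ₹162,000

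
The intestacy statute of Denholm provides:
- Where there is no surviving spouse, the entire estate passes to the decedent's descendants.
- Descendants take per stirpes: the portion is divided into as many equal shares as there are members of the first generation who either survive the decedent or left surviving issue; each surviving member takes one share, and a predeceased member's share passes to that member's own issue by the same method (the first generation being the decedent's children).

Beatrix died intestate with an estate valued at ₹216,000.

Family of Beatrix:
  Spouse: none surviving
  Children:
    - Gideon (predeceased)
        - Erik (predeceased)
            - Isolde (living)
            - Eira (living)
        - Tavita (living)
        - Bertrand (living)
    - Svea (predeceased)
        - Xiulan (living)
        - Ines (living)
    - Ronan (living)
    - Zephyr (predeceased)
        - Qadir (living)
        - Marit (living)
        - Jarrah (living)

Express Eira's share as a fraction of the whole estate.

Eira receives 1/24 of the estate.

The entire ₹216,000 passes to the descendants.
That amount (₹216,000) is divided into 4 shares of ₹54,000: Ronan takes ₹54,000; Gideon's ₹54,000 share passes to Gideon's issue; Svea's ₹54,000 share passes to Svea's issue; Zephyr's ₹54,000 share passes to Zephyr's issue.
Gideon's share (₹54,000) is divided into 3 shares of ₹18,000: Tavita and Bertrand each take ₹18,000; Erik's ₹18,000 share passes to Erik's issue.
Erik's share (₹18,000) is divided into 2 shares of ₹9,000: Isolde and Eira each take ₹9,000.
Svea's share (₹54,000) is divided into 2 shares of ₹27,000: Xiulan and Ines each take ₹27,000.
Zephyr's share (₹54,000) is divided into 3 shares of ₹18,000: Qadir, Marit, and Jarrah each take ₹18,000.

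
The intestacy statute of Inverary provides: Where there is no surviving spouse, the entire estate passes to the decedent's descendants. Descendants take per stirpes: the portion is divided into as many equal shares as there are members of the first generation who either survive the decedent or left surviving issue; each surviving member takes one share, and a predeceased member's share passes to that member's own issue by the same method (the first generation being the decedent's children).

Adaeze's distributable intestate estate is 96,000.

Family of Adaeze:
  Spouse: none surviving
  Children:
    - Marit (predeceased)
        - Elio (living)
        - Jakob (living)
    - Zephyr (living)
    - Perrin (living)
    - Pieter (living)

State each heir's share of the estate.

The entire 96,000 passes to the descendants.
That amount (96,000) is divided into 4 shares of 24,000: Zephyr, Perrin, and Pieter each take 24,000; Marit's 24,000 share passes to Marit's issue.
Marit's share (24,000) is divided into 2 shares of 12,000: Elio and Jakob each take 12,000.

Elio: 12,000; Jakob: 12,000; Zephyr: 24,000; Perrin: 24,000; Pieter: 24,000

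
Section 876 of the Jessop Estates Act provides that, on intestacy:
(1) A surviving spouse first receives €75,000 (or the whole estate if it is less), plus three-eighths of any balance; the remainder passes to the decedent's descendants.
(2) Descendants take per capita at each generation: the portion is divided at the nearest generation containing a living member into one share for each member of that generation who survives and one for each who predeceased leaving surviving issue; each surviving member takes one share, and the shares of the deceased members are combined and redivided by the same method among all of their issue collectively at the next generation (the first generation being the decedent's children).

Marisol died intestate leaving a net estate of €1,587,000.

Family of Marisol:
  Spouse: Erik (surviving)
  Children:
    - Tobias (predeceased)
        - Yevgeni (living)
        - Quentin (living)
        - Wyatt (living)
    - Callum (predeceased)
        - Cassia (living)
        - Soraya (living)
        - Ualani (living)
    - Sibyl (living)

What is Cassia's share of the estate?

Cassia receives €105,000.

Erik first takes €75,000, leaving a balance of €1,512,000. Erik then takes three-eighths of the balance (€567,000), for a total of €642,000. The remaining €945,000 passes to the descendants.
The descendants' portion (€945,000) is divided at the children's generation into 3 shares of €315,000. Sibyl takes €315,000. The 2 shares of the deceased (Tobias and Callum) are combined into a pool of €630,000.
That pool (€630,000) is divided at the grandchildren's generation equally among Yevgeni, Quentin, Wyatt, Cassia, Soraya, and Ualani: €105,000 each.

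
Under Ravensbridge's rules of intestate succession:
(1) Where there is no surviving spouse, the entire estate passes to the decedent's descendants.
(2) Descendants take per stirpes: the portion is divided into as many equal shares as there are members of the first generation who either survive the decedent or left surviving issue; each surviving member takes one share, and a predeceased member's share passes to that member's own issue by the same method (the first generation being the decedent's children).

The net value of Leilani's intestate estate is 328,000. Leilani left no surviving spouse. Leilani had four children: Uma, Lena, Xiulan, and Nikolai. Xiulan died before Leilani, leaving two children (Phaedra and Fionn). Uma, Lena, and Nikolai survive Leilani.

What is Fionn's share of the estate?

The entire 328,000 passes to the descendants.
That amount (328,000) is divided into 4 shares of 82,000: Uma, Lena, and Nikolai each take 82,000; Xiulan's 82,000 share passes to Xiulan's issue.
Xiulan's share (82,000) is divided into 2 shares of 41,000: Phaedra and Fionn each take 41,000.

Fionn receives 41,000.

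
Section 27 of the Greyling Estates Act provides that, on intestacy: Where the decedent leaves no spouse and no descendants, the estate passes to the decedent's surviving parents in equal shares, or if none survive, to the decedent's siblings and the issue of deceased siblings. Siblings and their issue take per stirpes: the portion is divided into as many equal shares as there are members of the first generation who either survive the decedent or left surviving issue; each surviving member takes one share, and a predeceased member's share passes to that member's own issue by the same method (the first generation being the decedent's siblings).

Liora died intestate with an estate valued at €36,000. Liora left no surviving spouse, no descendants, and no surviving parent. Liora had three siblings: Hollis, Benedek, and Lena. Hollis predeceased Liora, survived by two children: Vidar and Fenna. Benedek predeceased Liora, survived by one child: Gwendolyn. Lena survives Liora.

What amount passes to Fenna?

Fenna receives €6,000.

The entire €36,000 passes to the siblings and their issue.
That amount (€36,000) is divided into 3 shares of €12,000: Lena takes €12,000; Hollis's €12,000 share passes to Hollis's issue; Benedek's €12,000 share passes to Benedek's issue.
Hollis's share (€12,000) is divided into 2 shares of €6,000: Vidar and Fenna each take €6,000.
Benedek's share (€12,000) passes entirely to Gwendolyn.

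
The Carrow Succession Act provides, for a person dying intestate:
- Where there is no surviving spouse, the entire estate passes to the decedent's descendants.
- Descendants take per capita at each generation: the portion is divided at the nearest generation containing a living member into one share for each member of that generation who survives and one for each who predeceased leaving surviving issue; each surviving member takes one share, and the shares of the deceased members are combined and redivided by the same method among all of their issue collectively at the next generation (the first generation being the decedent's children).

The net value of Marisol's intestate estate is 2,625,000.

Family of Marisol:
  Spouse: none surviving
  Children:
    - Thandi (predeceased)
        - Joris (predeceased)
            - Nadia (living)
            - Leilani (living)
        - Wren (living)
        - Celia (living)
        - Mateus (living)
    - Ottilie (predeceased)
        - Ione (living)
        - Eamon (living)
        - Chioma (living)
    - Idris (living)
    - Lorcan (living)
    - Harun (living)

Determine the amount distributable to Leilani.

The entire 2,625,000 passes to the descendants.
That amount (2,625,000) is divided at the children's generation into 5 shares of 525,000. Idris, Lorcan, and Harun each take 525,000. The 2 shares of the deceased (Thandi and Ottilie) are combined into a pool of 1,050,000.
That pool (1,050,000) is divided at the grandchildren's generation into 7 shares of 150,000. Wren, Celia, Mateus, Ione, Eamon, and Chioma each take 150,000. The remaining share for the deceased Joris (150,000) is carried to the next generation.
That pool (150,000) is divided at the great-grandchildren's generation equally among Nadia and Leilani: 75,000 each.

Leilani receives 75,000.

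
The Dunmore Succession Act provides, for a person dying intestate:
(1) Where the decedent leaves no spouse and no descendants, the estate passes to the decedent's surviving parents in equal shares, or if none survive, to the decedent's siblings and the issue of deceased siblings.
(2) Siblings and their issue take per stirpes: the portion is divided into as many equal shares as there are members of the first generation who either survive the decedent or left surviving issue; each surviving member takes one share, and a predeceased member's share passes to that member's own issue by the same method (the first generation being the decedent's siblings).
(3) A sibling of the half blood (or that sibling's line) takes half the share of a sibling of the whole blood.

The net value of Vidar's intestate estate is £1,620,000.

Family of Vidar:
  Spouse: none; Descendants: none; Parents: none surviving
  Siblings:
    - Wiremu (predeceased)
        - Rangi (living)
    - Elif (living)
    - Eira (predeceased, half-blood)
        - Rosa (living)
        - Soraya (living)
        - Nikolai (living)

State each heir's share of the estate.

Rangi: £648,000; Elif: £648,000; Rosa: £108,000; Soraya: £108,000; Nikolai: £108,000

The entire £1,620,000 passes to the siblings and their issue.
Counting each half-blood sibling's line as half a unit, there are 5/2 units in £1,620,000, so one unit is £648,000. Whole-blood lines (Wiremu and Elif) take £648,000 each; half-blood lines (Eira) take £324,000 each.
Wiremu's share (£648,000) passes entirely to Rangi.
Eira's share (£324,000) is divided into 3 shares of £108,000: Rosa, Soraya, and Nikolai each take £108,000.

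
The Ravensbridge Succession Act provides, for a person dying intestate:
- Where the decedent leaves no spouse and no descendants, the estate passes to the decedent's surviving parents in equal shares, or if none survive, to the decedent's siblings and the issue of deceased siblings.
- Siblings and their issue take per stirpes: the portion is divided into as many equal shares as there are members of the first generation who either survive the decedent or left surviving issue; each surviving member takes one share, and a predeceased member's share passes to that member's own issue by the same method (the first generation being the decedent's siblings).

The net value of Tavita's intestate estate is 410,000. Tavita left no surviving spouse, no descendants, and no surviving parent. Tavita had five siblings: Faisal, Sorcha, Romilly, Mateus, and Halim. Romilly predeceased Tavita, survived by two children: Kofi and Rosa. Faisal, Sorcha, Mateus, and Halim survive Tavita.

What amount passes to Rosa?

Rosa receives 41,000.

The entire 410,000 passes to the siblings and their issue.
That amount (410,000) is divided into 5 shares of 82,000: Faisal, Sorcha, Mateus, and Halim each take 82,000; Romilly's 82,000 share passes to Romilly's issue.
Romilly's share (82,000) is divided into 2 shares of 41,000: Kofi and Rosa each take 41,000.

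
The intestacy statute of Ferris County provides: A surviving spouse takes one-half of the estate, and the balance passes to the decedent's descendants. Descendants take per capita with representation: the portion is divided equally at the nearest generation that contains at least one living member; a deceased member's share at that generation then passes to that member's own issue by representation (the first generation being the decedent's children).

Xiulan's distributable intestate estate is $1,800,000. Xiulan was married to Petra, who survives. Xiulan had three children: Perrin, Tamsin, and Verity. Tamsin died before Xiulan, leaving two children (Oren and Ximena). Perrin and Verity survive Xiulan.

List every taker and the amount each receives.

Petra takes one-half of $1,800,000 = $900,000. The remaining $900,000 passes to the descendants.
The descendants' portion ($900,000) is divided into 3 shares of $300,000: Perrin and Verity each take $300,000; Tamsin's $300,000 share passes to Tamsin's issue.
Tamsin's share ($300,000) is divided into 2 shares of $150,000: Oren and Ximena each take $150,000.

Petra: $900,000; Perrin: $300,000; Oren: $150,000; Ximena: $150,000; Verity: $300,000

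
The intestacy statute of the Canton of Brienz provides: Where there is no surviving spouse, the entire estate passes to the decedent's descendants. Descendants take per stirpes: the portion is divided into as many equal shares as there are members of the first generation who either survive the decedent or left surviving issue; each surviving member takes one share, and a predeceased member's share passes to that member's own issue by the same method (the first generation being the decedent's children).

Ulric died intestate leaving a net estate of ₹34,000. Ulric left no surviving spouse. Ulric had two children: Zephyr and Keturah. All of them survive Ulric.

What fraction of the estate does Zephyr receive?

Zephyr receives 1/2 of the estate.

The entire ₹34,000 passes to the descendants.
That amount (₹34,000) is divided into 2 shares of ₹17,000: Zephyr and Keturah each take ₹17,000.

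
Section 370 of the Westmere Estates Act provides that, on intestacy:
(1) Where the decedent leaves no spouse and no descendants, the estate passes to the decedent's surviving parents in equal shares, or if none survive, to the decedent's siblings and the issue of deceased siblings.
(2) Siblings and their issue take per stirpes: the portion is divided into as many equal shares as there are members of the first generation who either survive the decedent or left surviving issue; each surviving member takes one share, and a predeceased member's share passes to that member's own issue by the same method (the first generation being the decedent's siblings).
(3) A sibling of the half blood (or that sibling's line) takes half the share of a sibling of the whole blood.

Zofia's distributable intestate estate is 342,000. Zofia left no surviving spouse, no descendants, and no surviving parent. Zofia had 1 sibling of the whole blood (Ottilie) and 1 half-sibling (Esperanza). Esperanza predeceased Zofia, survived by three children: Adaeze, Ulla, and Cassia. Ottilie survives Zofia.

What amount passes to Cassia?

The entire 342,000 passes to the siblings and their issue.
Counting each half-blood sibling's line as half a unit, there are 3/2 units in 342,000, so one unit is 228,000. Whole-blood lines (Ottilie) take 228,000 each; half-blood lines (Esperanza) take 114,000 each.
Esperanza's share (114,000) is divided into 3 shares of 38,000: Adaeze, Ulla, and Cassia each take 38,000.

Cassia receives 38,000.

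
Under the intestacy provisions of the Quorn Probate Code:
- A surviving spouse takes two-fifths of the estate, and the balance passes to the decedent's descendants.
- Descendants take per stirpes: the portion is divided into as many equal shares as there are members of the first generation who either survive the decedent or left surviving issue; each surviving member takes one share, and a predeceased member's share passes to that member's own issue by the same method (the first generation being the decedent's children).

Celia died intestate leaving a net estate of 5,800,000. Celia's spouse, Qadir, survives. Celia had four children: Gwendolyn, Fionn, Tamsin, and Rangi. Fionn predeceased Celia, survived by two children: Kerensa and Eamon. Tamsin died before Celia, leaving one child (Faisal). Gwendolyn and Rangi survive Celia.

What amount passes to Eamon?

Qadir takes two-fifths of 5,800,000 = 2,320,000. The remaining 3,480,000 passes to the descendants.
The descendants' portion (3,480,000) is divided into 4 shares of 870,000: Gwendolyn and Rangi each take 870,000; Fionn's 870,000 share passes to Fionn's issue; Tamsin's 870,000 share passes to Tamsin's issue.
Fionn's share (870,000) is divided into 2 shares of 435,000: Kerensa and Eamon each take 435,000.
Tamsin's share (870,000) passes entirely to Faisal.

Eamon receives 435,000.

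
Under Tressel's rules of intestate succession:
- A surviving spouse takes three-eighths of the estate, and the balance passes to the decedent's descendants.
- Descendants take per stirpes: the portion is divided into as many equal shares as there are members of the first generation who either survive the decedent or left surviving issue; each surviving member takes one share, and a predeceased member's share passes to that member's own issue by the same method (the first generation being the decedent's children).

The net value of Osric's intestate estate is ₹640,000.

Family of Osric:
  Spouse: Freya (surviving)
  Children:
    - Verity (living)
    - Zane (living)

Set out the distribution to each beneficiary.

Freya takes three-eighths of ₹640,000 = ₹240,000. The remaining ₹400,000 passes to the descendants.
The descendants' portion (₹400,000) is divided into 2 shares of ₹200,000: Verity and Zane each take ₹200,000.

Freya: ₹240,000; Verity: ₹200,000; Zane: ₹200,000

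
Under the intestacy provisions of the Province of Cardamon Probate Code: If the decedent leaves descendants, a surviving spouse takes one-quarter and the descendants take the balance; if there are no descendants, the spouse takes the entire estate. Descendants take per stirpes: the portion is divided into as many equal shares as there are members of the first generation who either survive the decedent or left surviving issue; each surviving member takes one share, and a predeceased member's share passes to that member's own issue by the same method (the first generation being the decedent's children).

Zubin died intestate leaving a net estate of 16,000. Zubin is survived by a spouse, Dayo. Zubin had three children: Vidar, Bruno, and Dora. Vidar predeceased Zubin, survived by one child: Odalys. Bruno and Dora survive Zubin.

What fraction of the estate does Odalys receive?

Dayo takes one-quarter of 16,000 = 4,000. The remaining 12,000 passes to the descendants.
The descendants' portion (12,000) is divided into 3 shares of 4,000: Bruno and Dora each take 4,000; Vidar's 4,000 share passes to Vidar's issue.
Vidar's share (4,000) passes entirely to Odalys.

Odalys receives 1/4 of the estate.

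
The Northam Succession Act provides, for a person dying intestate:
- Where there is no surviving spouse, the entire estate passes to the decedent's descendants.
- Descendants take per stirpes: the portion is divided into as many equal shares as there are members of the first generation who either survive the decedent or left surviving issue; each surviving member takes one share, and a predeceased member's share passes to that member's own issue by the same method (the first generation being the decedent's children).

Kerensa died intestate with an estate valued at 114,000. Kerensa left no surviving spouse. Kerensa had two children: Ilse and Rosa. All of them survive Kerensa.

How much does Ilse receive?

Ilse receives 57,000.

The entire 114,000 passes to the descendants.
That amount (114,000) is divided into 2 shares of 57,000: Ilse and Rosa each take 57,000.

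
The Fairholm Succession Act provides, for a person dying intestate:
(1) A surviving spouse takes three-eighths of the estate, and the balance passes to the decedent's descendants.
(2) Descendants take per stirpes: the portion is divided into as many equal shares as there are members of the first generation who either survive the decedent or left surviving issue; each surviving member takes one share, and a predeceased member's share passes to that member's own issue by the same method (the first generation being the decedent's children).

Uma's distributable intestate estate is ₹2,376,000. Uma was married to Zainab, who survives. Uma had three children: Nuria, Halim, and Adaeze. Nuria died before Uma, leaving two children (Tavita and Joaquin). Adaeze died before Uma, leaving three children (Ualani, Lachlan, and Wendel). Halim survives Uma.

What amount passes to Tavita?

Zainab takes three-eighths of ₹2,376,000 = ₹891,000. The remaining ₹1,485,000 passes to the descendants.
The descendants' portion (₹1,485,000) is divided into 3 shares of ₹495,000: Halim takes ₹495,000; Nuria's ₹495,000 share passes to Nuria's issue; Adaeze's ₹495,000 share passes to Adaeze's issue.
Nuria's share (₹495,000) is divided into 2 shares of ₹247,500: Tavita and Joaquin each take ₹247,500.
Adaeze's share (₹495,000) is divided into 3 shares of ₹165,000: Ualani, Lachlan, and Wendel each take ₹165,000.

Tavita receives ₹247,500.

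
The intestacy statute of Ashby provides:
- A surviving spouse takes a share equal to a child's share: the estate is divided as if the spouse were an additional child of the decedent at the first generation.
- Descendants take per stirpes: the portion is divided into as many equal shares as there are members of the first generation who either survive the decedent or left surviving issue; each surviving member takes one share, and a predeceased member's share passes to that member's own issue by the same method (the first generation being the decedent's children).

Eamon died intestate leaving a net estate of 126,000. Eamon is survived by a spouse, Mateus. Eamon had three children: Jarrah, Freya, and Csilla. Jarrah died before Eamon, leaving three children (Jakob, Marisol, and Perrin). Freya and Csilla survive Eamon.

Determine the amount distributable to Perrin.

The spouse counts as an additional share at the children's level, so there are 4 primary shares of 31,500. Mateus takes one such share (31,500).
The children's combined portion (94,500) is divided into 3 shares of 31,500: Freya and Csilla each take 31,500; Jarrah's 31,500 share passes to Jarrah's issue.
Jarrah's share (31,500) is divided into 3 shares of 10,500: Jakob, Marisol, and Perrin each take 10,500.

Perrin receives 10,500.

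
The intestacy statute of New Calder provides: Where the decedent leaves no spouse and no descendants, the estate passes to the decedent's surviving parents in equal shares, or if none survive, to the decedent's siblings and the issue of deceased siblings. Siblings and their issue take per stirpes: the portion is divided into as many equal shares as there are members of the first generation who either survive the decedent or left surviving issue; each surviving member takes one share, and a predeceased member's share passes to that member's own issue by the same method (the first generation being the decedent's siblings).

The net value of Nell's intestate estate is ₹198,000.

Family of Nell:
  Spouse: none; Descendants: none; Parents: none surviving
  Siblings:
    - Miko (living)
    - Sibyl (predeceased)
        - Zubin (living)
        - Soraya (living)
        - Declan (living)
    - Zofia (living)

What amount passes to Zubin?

Zubin receives ₹22,000.

The entire ₹198,000 passes to the siblings and their issue.
That amount (₹198,000) is divided into 3 shares of ₹66,000: Miko and Zofia each take ₹66,000; Sibyl's ₹66,000 share passes to Sibyl's issue.
Sibyl's share (₹66,000) is divided into 3 shares of ₹22,000: Zubin, Soraya, and Declan each take ₹22,000.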